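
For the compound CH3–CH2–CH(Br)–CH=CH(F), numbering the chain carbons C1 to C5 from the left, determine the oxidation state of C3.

Each bond to a more electronegative atom (O, N, halogen) counts +1, each bond to a less electronegative atom (H, metal, B, Si) counts −1, and each C–C bond counts 0.
C3 has one bond to C (0), one bond to C (0), one bond to H (-1), one bond to Br (+1).
Oxidation state = 0 + 0 − 1 + 1 = 0.

0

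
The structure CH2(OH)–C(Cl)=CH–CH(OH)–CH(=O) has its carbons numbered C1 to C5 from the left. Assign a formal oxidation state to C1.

-1

Assign +1 per bond to O/N/halogen, −1 per bond to H or an electropositive element, and 0 per bond to carbon.
C1 has one bond to C (0), one bond to H (-1), one bond to O (+1), one bond to H (-1).
Oxidation state = 0 − 1 + 1 − 1 = -1.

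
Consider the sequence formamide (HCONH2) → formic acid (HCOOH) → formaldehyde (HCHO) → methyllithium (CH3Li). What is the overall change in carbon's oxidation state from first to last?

Carbon oxidation states along the series — formamide: +2, formic acid: +2, formaldehyde: 0, methyllithium: -4.
Net change = -4 − (+2) = -6.

-6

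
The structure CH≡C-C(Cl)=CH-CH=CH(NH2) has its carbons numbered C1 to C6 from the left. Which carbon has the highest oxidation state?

C3

Tallying each carbon's bonds:
C1: 3C, 1H → 0 − 1 = -1
C2: 4C → 0 = 0
C3: 3C, 1Cl → 0 + 1 = +1
C4: 3C, 1H → 0 − 1 = -1
C5: 3C, 1H → 0 − 1 = -1
C6: 2C, 1H, 1N → 0 − 1 + 1 = 0
The most oxidised carbon is C3 at +1.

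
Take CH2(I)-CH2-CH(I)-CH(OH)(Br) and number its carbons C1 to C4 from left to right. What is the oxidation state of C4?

C4 has one bond to C (0), one bond to O (+1), one bond to Br (+1), one bond to H (-1).
Oxidation state = 0 + 1 + 1 − 1 = +1.

+1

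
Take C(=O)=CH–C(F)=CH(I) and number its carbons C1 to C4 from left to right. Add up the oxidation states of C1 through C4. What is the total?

+2

Count +1 for every bond to an atom more electronegative than carbon and −1 for every bond to one less electronegative; C–C bonds are 0. Tallying each carbon:
C1: 2C, 2O → 0 + 2 = +2
C2: 3C, 1H → 0 − 1 = -1
C3: 3C, 1F → 0 + 1 = +1
C4: 2C, 1H, 1I → 0 − 1 + 1 = 0
Sum = +2 − 1 + 1 + 0 = +2.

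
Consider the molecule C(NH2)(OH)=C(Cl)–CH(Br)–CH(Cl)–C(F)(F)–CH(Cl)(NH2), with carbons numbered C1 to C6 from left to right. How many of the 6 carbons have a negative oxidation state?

0

Bonds to more-electronegative neighbours contribute +1 each, bonds to H or metals contribute −1 each, and C–C bonds contribute 0. Tallying each carbon:
C1: 2C, 1O, 1N → 0 + 1 + 1 = +2
C2: 3C, 1Cl → 0 + 1 = +1
C3: 2C, 1H, 1Br → 0 − 1 + 1 = 0
C4: 2C, 1H, 1Cl → 0 − 1 + 1 = 0
C5: 2C, 2F → 0 + 2 = +2
C6: 1C, 1H, 1N, 1Cl → 0 − 1 + 1 + 1 = +1
0 carbons meet the condition.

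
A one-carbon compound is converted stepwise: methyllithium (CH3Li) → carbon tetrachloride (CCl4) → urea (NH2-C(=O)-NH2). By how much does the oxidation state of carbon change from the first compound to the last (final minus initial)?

+8

Carbon oxidation states along the series — methyllithium: -4, carbon tetrachloride: +4, urea: +4.
Net change = +4 − (-4) = +8.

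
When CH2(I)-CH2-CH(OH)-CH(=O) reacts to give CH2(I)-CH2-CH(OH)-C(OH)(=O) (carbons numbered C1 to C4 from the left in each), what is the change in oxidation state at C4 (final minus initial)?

+2

Before: C4 has 1 bond to C, 1 bond to H, 2 bonds to O → oxidation state +1.
After: C4 has 1 bond to C, 3 bonds to O → oxidation state +3.
Δ = +3 − (+1) = +2, so this is an oxidation at C4.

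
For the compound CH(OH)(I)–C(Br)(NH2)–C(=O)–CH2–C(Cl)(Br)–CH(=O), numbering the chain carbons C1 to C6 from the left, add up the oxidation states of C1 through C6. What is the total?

+6

Tallying each carbon's bonds:
C1: 1C, 1H, 1O, 1I → 0 − 1 + 1 + 1 = +1
C2: 2C, 1N, 1Br → 0 + 1 + 1 = +2
C3: 2C, 2O → 0 + 2 = +2
C4: 2C, 2H → 0 − 2 = -2
C5: 2C, 1Cl, 1Br → 0 + 1 + 1 = +2
C6: 1C, 1H, 2O → 0 − 1 + 2 = +1
Sum = +1 + 2 + 2 − 2 + 2 + 1 = +6.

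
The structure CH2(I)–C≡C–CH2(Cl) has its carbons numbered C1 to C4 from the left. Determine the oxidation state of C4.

-1

Count +1 for every bond to an atom more electronegative than carbon and −1 for every bond to one less electronegative; C–C bonds are 0.
C4 has one bond to C (0), one bond to H (-1), one bond to Cl (+1), one bond to H (-1).
Oxidation state = 0 − 1 + 1 − 1 = -1.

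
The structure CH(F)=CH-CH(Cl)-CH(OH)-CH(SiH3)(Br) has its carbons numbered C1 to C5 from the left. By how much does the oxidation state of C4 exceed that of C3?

C4: 2C, 1H, 1O → 0 − 1 + 1 = 0
C3: 2C, 1H, 1Cl → 0 − 1 + 1 = 0
Difference: 0 − (0) = 0.

0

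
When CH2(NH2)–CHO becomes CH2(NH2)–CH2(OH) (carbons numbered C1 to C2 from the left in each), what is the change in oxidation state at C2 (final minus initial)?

Before: C2 has 1 bond to C, 1 bond to H, 2 bonds to O → oxidation state +1.
After: C2 has 1 bond to C, 2 bonds to H, 1 bond to O → oxidation state -1.
Δ = -1 − (+1) = -2, so this is a reduction at C2.

-2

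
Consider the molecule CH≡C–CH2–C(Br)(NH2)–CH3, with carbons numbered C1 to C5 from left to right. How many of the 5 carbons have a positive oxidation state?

1

Each bond to a more electronegative atom (O, N, halogen) counts +1, each bond to a less electronegative atom (H, metal, B, Si) counts −1, and each C–C bond counts 0. Tallying each carbon:
C1: 3C, 1H → 0 − 1 = -1
C2: 4C → 0 = 0
C3: 2C, 2H → 0 − 2 = -2
C4: 2C, 1N, 1Br → 0 + 1 + 1 = +2
C5: 1C, 3H → 0 − 3 = -3
1 carbon (C4) meets the condition.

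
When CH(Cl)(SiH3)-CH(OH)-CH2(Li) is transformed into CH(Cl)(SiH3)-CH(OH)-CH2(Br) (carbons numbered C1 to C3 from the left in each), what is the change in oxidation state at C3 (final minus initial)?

+2

Before: C3 has 1 bond to C, 2 bonds to H, 1 bond to Li → oxidation state -3.
After: C3 has 1 bond to C, 2 bonds to H, 1 bond to Br → oxidation state -1.
Δ = -1 − (-3) = +2, so this is an oxidation at C3.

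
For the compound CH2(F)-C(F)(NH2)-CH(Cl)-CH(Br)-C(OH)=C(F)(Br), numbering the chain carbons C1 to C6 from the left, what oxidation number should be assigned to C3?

Each bond to a more electronegative atom (O, N, halogen) counts +1, each bond to a less electronegative atom (H, metal, B, Si) counts −1, and each C–C bond counts 0.
C3 has one bond to C (0), one bond to C (0), one bond to H (-1), one bond to Cl (+1).
Oxidation state = 0 + 0 − 1 + 1 = 0.

0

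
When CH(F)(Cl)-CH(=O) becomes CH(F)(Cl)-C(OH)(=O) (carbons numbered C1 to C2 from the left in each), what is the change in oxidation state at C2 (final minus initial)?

+2

Before: C2 has 1 bond to C, 1 bond to H, 2 bonds to O → oxidation state +1.
After: C2 has 1 bond to C, 3 bonds to O → oxidation state +3.
Δ = +3 − (+1) = +2, so this is an oxidation at C2.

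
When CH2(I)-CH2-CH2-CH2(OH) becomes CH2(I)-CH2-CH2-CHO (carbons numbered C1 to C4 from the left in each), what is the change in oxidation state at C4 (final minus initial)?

+2

Before: C4 has 1 bond to C, 2 bonds to H, 1 bond to O → oxidation state -1.
After: C4 has 1 bond to C, 1 bond to H, 2 bonds to O → oxidation state +1.
Δ = +1 − (-1) = +2, so this is an oxidation at C4.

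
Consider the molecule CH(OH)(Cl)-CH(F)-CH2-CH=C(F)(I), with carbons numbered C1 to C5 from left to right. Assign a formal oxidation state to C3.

C3 has one bond to C (0), one bond to C (0), one bond to H (-1), one bond to H (-1).
Oxidation state = 0 + 0 − 1 − 1 = -2.

-2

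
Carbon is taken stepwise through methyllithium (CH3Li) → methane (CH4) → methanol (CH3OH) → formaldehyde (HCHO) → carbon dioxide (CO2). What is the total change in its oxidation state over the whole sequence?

+8

Carbon oxidation states along the series — methyllithium: -4, methane: -4, methanol: -2, formaldehyde: 0, carbon dioxide: +4.
Net change = +4 − (-4) = +8.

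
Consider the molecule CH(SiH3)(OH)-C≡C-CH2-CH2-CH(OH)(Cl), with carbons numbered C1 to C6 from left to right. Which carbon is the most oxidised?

Each bond to a more electronegative atom (O, N, halogen) counts +1, each bond to a less electronegative atom (H, metal, B, Si) counts −1, and each C–C bond counts 0. Tallying each carbon:
C1: 1C, 1H, 1O, 1Si → 0 − 1 + 1 − 1 = -1
C2: 4C → 0 = 0
C3: 4C → 0 = 0
C4: 2C, 2H → 0 − 2 = -2
C5: 2C, 2H → 0 − 2 = -2
C6: 1C, 1H, 1O, 1Cl → 0 − 1 + 1 + 1 = +1
The most oxidised carbon is C6 at +1.

C6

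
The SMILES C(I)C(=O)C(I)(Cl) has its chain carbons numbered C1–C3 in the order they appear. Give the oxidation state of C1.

-1

Count +1 for every bond to an atom more electronegative than carbon and −1 for every bond to one less electronegative; C–C bonds are 0.
C1 has one bond to C (0), one bond to H (-1), one bond to I (+1), one bond to H (-1).
Oxidation state = 0 − 1 + 1 − 1 = -1.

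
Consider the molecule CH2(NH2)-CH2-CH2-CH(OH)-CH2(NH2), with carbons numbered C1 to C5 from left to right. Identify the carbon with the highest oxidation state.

C4

Bonds to more-electronegative neighbours contribute +1 each, bonds to H or metals contribute −1 each, and C–C bonds contribute 0. Tallying each carbon:
C1: 1C, 2H, 1N → 0 − 2 + 1 = -1
C2: 2C, 2H → 0 − 2 = -2
C3: 2C, 2H → 0 − 2 = -2
C4: 2C, 1H, 1O → 0 − 1 + 1 = 0
C5: 1C, 2H, 1N → 0 − 2 + 1 = -1
The most oxidised carbon is C4 at 0.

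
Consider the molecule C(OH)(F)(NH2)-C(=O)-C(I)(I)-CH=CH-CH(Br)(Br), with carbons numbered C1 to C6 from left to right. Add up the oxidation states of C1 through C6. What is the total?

+6

Each bond to a more electronegative atom (O, N, halogen) counts +1, each bond to a less electronegative atom (H, metal, B, Si) counts −1, and each C–C bond counts 0. Tallying each carbon:
C1: 1C, 1O, 1N, 1F → 0 + 1 + 1 + 1 = +3
C2: 2C, 2O → 0 + 2 = +2
C3: 2C, 2I → 0 + 2 = +2
C4: 3C, 1H → 0 − 1 = -1
C5: 3C, 1H → 0 − 1 = -1
C6: 1C, 1H, 2Br → 0 − 1 + 2 = +1
Sum = +3 + 2 + 2 − 1 − 1 + 1 = +6.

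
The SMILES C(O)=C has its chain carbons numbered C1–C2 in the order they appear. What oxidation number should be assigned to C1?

C1 has a double bond to C (2×0 = 0), one bond to O (+1), one bond to H (-1).
Oxidation state = 0 + 1 − 1 = 0.

0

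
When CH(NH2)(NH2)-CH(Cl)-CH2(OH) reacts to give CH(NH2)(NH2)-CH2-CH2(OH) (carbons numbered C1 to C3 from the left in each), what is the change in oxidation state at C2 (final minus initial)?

-2

Before: C2 has 2 bonds to C, 1 bond to H, 1 bond to Cl → oxidation state 0.
After: C2 has 2 bonds to C, 2 bonds to H → oxidation state -2.
Δ = -2 − (0) = -2, so this is a reduction at C2.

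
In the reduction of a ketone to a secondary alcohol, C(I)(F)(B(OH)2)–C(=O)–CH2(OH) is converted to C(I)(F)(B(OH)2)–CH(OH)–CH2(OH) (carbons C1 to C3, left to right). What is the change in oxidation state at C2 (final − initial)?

-2

Before: C2 has 2 bonds to C, 2 bonds to O → oxidation state +2.
After: C2 has 2 bonds to C, 1 bond to H, 1 bond to O → oxidation state 0.
Δ = 0 − (+2) = -2, so this is a reduction at C2.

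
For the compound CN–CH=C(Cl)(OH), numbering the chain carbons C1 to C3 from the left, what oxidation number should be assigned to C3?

Bonds to more-electronegative neighbours contribute +1 each, bonds to H or metals contribute −1 each, and C–C bonds contribute 0.
C3 has a double bond to C (2×0 = 0), one bond to Cl (+1), one bond to O (+1).
Oxidation state = 0 + 1 + 1 = +2.

+2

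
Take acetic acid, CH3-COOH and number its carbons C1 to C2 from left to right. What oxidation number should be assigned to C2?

+3

Bonds to more-electronegative neighbours contribute +1 each, bonds to H or metals contribute −1 each, and C–C bonds contribute 0.
C2 has a double bond to O (2×+1 = +2), one bond to O (+1), one bond to C (0).
Oxidation state = +2 + 1 + 0 = +3.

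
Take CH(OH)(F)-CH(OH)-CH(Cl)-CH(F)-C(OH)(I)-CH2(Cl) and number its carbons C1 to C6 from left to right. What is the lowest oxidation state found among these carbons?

-1

Bonds to more-electronegative neighbours contribute +1 each, bonds to H or metals contribute −1 each, and C–C bonds contribute 0. Tallying each carbon:
C1: 1C, 1H, 1O, 1F → 0 − 1 + 1 + 1 = +1
C2: 2C, 1H, 1O → 0 − 1 + 1 = 0
C3: 2C, 1H, 1Cl → 0 − 1 + 1 = 0
C4: 2C, 1H, 1F → 0 − 1 + 1 = 0
C5: 2C, 1O, 1I → 0 + 1 + 1 = +2
C6: 1C, 2H, 1Cl → 0 − 2 + 1 = -1
The lowest value is -1.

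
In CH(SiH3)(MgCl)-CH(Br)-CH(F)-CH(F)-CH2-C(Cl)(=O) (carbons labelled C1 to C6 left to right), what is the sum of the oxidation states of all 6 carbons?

-2

Bonds to more-electronegative neighbours contribute +1 each, bonds to H or metals contribute −1 each, and C–C bonds contribute 0. Tallying each carbon:
C1: 1C, 1H, 1Mg, 1Si → 0 − 1 − 1 − 1 = -3
C2: 2C, 1H, 1Br → 0 − 1 + 1 = 0
C3: 2C, 1H, 1F → 0 − 1 + 1 = 0
C4: 2C, 1H, 1F → 0 − 1 + 1 = 0
C5: 2C, 2H → 0 − 2 = -2
C6: 1C, 2O, 1Cl → 0 + 2 + 1 = +3
Sum = -3 + 0 + 0 + 0 − 2 + 3 = -2.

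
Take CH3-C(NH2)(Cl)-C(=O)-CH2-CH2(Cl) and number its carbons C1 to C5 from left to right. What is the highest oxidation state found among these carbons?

Count +1 for every bond to an atom more electronegative than carbon and −1 for every bond to one less electronegative; C–C bonds are 0. Tallying each carbon:
C1: 1C, 3H → 0 − 3 = -3
C2: 2C, 1N, 1Cl → 0 + 1 + 1 = +2
C3: 2C, 2O → 0 + 2 = +2
C4: 2C, 2H → 0 − 2 = -2
C5: 1C, 2H, 1Cl → 0 − 2 + 1 = -1
The highest value is +2.

+2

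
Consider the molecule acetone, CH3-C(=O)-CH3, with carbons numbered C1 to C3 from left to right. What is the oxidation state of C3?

Count +1 for every bond to an atom more electronegative than carbon and −1 for every bond to one less electronegative; C–C bonds are 0.
C3 has one bond to H (-1), one bond to H (-1), one bond to H (-1), one bond to C (0).
Oxidation state = -1 − 1 − 1 + 0 = -3.

-3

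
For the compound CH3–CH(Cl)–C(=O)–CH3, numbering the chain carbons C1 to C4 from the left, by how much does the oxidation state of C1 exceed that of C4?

0

C1: 1C, 3H → 0 − 3 = -3
C4: 1C, 3H → 0 − 3 = -3
Difference: -3 − (-3) = 0.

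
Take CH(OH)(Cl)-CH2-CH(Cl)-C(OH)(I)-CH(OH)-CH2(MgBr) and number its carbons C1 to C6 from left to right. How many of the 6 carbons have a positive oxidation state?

Each bond to a more electronegative atom (O, N, halogen) counts +1, each bond to a less electronegative atom (H, metal, B, Si) counts −1, and each C–C bond counts 0. Tallying each carbon:
C1: 1C, 1H, 1O, 1Cl → 0 − 1 + 1 + 1 = +1
C2: 2C, 2H → 0 − 2 = -2
C3: 2C, 1H, 1Cl → 0 − 1 + 1 = 0
C4: 2C, 1O, 1I → 0 + 1 + 1 = +2
C5: 2C, 1H, 1O → 0 − 1 + 1 = 0
C6: 1C, 2H, 1Mg → 0 − 2 − 1 = -3
2 carbons (C1, C4) meet the condition.

2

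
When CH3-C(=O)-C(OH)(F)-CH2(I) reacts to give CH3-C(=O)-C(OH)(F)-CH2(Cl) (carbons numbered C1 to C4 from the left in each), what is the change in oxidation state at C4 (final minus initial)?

0

Before: C4 has 1 bond to C, 2 bonds to H, 1 bond to I → oxidation state -1.
After: C4 has 1 bond to C, 2 bonds to H, 1 bond to Cl → oxidation state -1.
Δ = -1 − (-1) = 0, so no net redox change at C4.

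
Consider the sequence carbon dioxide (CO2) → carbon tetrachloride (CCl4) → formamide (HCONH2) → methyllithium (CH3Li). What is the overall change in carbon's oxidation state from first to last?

Carbon oxidation states along the series — carbon dioxide: +4, carbon tetrachloride: +4, formamide: +2, methyllithium: -4.
Net change = -4 − (+4) = -8.

-8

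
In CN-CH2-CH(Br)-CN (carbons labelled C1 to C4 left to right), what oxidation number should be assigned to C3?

0

C3 has one bond to C (0), one bond to C (0), one bond to H (-1), one bond to Br (+1).
Oxidation state = 0 + 0 − 1 + 1 = 0.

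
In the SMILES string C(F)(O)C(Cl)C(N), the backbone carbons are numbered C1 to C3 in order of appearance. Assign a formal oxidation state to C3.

Assign +1 per bond to O/N/halogen, −1 per bond to H or an electropositive element, and 0 per bond to carbon.
C3 has one bond to C (0), one bond to H (-1), one bond to N (+1), one bond to H (-1).
Oxidation state = 0 − 1 + 1 − 1 = -1.

-1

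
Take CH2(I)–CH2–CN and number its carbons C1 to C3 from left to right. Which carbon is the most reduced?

C2

Tallying each carbon's bonds:
C1: 1C, 2H, 1I → 0 − 2 + 1 = -1
C2: 2C, 2H → 0 − 2 = -2
C3: 1C, 3N → 0 + 3 = +3
The most reduced carbon is C2 at -2.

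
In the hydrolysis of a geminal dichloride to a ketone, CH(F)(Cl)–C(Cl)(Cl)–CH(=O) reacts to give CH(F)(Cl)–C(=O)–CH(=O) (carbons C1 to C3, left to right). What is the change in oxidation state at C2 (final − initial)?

Before: C2 has 2 bonds to C, 2 bonds to Cl → oxidation state +2.
After: C2 has 2 bonds to C, 2 bonds to O → oxidation state +2.
Δ = +2 − (+2) = 0, so no net redox change at C2.

0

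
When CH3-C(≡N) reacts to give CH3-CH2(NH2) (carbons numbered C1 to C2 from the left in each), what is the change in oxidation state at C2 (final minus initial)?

Before: C2 has 1 bond to C, 3 bonds to N → oxidation state +3.
After: C2 has 1 bond to C, 2 bonds to H, 1 bond to N → oxidation state -1.
Δ = -1 − (+3) = -4, so this is a reduction at C2.

-4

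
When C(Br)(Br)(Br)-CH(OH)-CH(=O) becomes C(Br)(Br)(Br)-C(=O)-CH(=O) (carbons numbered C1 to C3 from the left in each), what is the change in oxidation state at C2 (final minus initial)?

+2

Before: C2 has 2 bonds to C, 1 bond to H, 1 bond to O → oxidation state 0.
After: C2 has 2 bonds to C, 2 bonds to O → oxidation state +2.
Δ = +2 − (0) = +2, so this is an oxidation at C2.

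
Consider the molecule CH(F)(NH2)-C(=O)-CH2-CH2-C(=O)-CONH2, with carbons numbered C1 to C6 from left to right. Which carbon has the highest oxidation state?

C6

Bonds to more-electronegative neighbours contribute +1 each, bonds to H or metals contribute −1 each, and C–C bonds contribute 0. Tallying each carbon:
C1: 1C, 1H, 1N, 1F → 0 − 1 + 1 + 1 = +1
C2: 2C, 2O → 0 + 2 = +2
C3: 2C, 2H → 0 − 2 = -2
C4: 2C, 2H → 0 − 2 = -2
C5: 2C, 2O → 0 + 2 = +2
C6: 1C, 2O, 1N → 0 + 2 + 1 = +3
The most oxidised carbon is C6 at +3.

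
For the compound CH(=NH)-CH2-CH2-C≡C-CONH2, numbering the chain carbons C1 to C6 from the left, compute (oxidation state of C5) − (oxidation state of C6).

-3

C5: 4C → 0 = 0
C6: 1C, 2O, 1N → 0 + 2 + 1 = +3
Difference: 0 − (+3) = -3.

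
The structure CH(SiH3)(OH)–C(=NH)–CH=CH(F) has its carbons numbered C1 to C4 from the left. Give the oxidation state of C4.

Assign +1 per bond to O/N/halogen, −1 per bond to H or an electropositive element, and 0 per bond to carbon.
C4 has a double bond to C (2×0 = 0), one bond to H (-1), one bond to F (+1).
Oxidation state = 0 − 1 + 1 = 0.

0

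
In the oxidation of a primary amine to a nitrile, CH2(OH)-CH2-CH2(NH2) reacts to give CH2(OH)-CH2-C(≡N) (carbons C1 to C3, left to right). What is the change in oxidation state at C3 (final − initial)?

+4

Before: C3 has 1 bond to C, 2 bonds to H, 1 bond to N → oxidation state -1.
After: C3 has 1 bond to C, 3 bonds to N → oxidation state +3.
Δ = +3 − (-1) = +4, so this is an oxidation at C3.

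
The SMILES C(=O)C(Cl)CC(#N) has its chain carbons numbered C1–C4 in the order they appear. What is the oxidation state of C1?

Bonds to more-electronegative neighbours contribute +1 each, bonds to H or metals contribute −1 each, and C–C bonds contribute 0.
C1 has one bond to C (0), a double bond to O (2×+1 = +2), one bond to H (-1).
Oxidation state = 0 + 2 − 1 = +1.

+1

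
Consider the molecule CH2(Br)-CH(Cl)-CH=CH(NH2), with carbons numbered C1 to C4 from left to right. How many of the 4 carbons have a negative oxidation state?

Bonds to more-electronegative neighbours contribute +1 each, bonds to H or metals contribute −1 each, and C–C bonds contribute 0. Tallying each carbon:
C1: 1C, 2H, 1Br → 0 − 2 + 1 = -1
C2: 2C, 1H, 1Cl → 0 − 1 + 1 = 0
C3: 3C, 1H → 0 − 1 = -1
C4: 2C, 1H, 1N → 0 − 1 + 1 = 0
2 carbons (C1, C3) meet the condition.

2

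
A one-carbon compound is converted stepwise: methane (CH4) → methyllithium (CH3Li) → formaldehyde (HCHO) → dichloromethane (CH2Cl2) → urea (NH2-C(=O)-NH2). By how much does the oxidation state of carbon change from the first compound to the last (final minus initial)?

+8

Carbon oxidation states along the series — methane: -4, methyllithium: -4, formaldehyde: 0, dichloromethane: 0, urea: +4.
Net change = +4 − (-4) = +8.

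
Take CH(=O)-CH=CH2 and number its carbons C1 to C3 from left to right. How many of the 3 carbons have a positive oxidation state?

Bonds to more-electronegative neighbours contribute +1 each, bonds to H or metals contribute −1 each, and C–C bonds contribute 0. Tallying each carbon:
C1: 1C, 1H, 2O → 0 − 1 + 2 = +1
C2: 3C, 1H → 0 − 1 = -1
C3: 2C, 2H → 0 − 2 = -2
1 carbon (C1) meets the condition.

1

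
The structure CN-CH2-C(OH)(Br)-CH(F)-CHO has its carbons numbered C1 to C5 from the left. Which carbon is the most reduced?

C2

Each bond to a more electronegative atom (O, N, halogen) counts +1, each bond to a less electronegative atom (H, metal, B, Si) counts −1, and each C–C bond counts 0. Tallying each carbon:
C1: 1C, 3N → 0 + 3 = +3
C2: 2C, 2H → 0 − 2 = -2
C3: 2C, 1O, 1Br → 0 + 1 + 1 = +2
C4: 2C, 1H, 1F → 0 − 1 + 1 = 0
C5: 1C, 1H, 2O → 0 − 1 + 2 = +1
The most reduced carbon is C2 at -2.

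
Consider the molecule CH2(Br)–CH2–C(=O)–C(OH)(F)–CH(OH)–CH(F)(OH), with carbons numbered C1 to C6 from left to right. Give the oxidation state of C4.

+2

C4 has one bond to C (0), one bond to C (0), one bond to O (+1), one bond to F (+1).
Oxidation state = 0 + 0 + 1 + 1 = +2.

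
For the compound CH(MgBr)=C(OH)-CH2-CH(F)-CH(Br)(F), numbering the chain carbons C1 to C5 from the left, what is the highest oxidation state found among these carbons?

+1

Bonds to more-electronegative neighbours contribute +1 each, bonds to H or metals contribute −1 each, and C–C bonds contribute 0. Tallying each carbon:
C1: 2C, 1H, 1Mg → 0 − 1 − 1 = -2
C2: 3C, 1O → 0 + 1 = +1
C3: 2C, 2H → 0 − 2 = -2
C4: 2C, 1H, 1F → 0 − 1 + 1 = 0
C5: 1C, 1H, 1F, 1Br → 0 − 1 + 1 + 1 = +1
The highest value is +1.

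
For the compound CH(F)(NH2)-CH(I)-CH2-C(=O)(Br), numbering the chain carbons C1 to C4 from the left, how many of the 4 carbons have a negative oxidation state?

Tallying each carbon's bonds:
C1: 1C, 1H, 1N, 1F → 0 − 1 + 1 + 1 = +1
C2: 2C, 1H, 1I → 0 − 1 + 1 = 0
C3: 2C, 2H → 0 − 2 = -2
C4: 1C, 2O, 1Br → 0 + 2 + 1 = +3
1 carbon (C3) meets the condition.

1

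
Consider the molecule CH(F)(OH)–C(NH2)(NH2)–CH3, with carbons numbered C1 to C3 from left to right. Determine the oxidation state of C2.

+2

C2 has one bond to C (0), one bond to C (0), one bond to N (+1), one bond to N (+1).
Oxidation state = 0 + 0 + 1 + 1 = +2.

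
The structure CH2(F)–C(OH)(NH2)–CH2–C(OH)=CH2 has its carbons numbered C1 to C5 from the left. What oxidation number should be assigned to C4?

C4 has one bond to C (0), a double bond to C (2×0 = 0), one bond to O (+1).
Oxidation state = 0 + 0 + 1 = +1.

+1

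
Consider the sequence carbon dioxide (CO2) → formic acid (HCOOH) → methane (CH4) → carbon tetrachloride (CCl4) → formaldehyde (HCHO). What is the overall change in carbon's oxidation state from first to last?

-4

Carbon oxidation states along the series — carbon dioxide: +4, formic acid: +2, methane: -4, carbon tetrachloride: +4, formaldehyde: 0.
Net change = 0 − (+4) = -4.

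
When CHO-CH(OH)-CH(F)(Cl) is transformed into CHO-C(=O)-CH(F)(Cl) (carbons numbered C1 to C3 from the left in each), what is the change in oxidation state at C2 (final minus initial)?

+2

Before: C2 has 2 bonds to C, 1 bond to H, 1 bond to O → oxidation state 0.
After: C2 has 2 bonds to C, 2 bonds to O → oxidation state +2.
Δ = +2 − (0) = +2, so this is an oxidation at C2.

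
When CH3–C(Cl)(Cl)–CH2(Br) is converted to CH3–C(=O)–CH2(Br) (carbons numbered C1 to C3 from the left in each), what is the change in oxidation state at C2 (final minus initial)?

0

Before: C2 has 2 bonds to C, 2 bonds to Cl → oxidation state +2.
After: C2 has 2 bonds to C, 2 bonds to O → oxidation state +2.
Δ = +2 − (+2) = 0, so no net redox change at C2.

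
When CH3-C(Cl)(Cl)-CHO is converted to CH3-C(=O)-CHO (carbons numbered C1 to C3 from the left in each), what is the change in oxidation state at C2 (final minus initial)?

Before: C2 has 2 bonds to C, 2 bonds to Cl → oxidation state +2.
After: C2 has 2 bonds to C, 2 bonds to O → oxidation state +2.
Δ = +2 − (+2) = 0, so no net redox change at C2.

0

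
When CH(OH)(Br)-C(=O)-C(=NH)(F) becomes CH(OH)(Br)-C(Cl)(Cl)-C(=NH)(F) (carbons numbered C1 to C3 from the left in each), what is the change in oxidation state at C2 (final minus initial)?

Before: C2 has 2 bonds to C, 2 bonds to O → oxidation state +2.
After: C2 has 2 bonds to C, 2 bonds to Cl → oxidation state +2.
Δ = +2 − (+2) = 0, so no net redox change at C2.

0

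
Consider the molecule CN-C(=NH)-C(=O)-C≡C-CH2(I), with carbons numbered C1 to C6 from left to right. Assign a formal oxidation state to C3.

+2

C3 has one bond to C (0), one bond to C (0), a double bond to O (2×+1 = +2).
Oxidation state = 0 + 0 + 2 = +2.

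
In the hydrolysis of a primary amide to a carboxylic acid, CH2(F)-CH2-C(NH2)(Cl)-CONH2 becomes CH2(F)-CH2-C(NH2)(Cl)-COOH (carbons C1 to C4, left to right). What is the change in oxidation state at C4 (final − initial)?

0

Before: C4 has 1 bond to C, 2 bonds to O, 1 bond to N → oxidation state +3.
After: C4 has 1 bond to C, 3 bonds to O → oxidation state +3.
Δ = +3 − (+3) = 0, so no net redox change at C4.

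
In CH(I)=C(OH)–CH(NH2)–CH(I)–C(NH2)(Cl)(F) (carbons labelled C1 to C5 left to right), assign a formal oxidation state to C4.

0

Bonds to more-electronegative neighbours contribute +1 each, bonds to H or metals contribute −1 each, and C–C bonds contribute 0.
C4 has one bond to C (0), one bond to C (0), one bond to I (+1), one bond to H (-1).
Oxidation state = 0 + 0 + 1 − 1 = 0.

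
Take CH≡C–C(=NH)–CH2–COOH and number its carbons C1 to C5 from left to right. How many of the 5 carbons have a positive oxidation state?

2

Tallying each carbon's bonds:
C1: 3C, 1H → 0 − 1 = -1
C2: 4C → 0 = 0
C3: 2C, 2N → 0 + 2 = +2
C4: 2C, 2H → 0 − 2 = -2
C5: 1C, 3O → 0 + 3 = +3
2 carbons (C3, C5) meet the condition.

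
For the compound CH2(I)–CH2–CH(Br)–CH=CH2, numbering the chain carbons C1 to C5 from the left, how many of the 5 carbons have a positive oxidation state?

0

Each bond to a more electronegative atom (O, N, halogen) counts +1, each bond to a less electronegative atom (H, metal, B, Si) counts −1, and each C–C bond counts 0. Tallying each carbon:
C1: 1C, 2H, 1I → 0 − 2 + 1 = -1
C2: 2C, 2H → 0 − 2 = -2
C3: 2C, 1H, 1Br → 0 − 1 + 1 = 0
C4: 3C, 1H → 0 − 1 = -1
C5: 2C, 2H → 0 − 2 = -2
0 carbons meet the condition.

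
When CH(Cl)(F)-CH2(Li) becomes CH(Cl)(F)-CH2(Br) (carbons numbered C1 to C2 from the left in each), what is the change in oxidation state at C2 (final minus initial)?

+2

Before: C2 has 1 bond to C, 2 bonds to H, 1 bond to Li → oxidation state -3.
After: C2 has 1 bond to C, 2 bonds to H, 1 bond to Br → oxidation state -1.
Δ = -1 − (-3) = +2, so this is an oxidation at C2.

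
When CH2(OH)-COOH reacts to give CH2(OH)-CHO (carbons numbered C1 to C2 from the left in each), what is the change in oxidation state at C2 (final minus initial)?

Before: C2 has 1 bond to C, 3 bonds to O → oxidation state +3.
After: C2 has 1 bond to C, 1 bond to H, 2 bonds to O → oxidation state +1.
Δ = +1 − (+3) = -2, so this is a reduction at C2.

-2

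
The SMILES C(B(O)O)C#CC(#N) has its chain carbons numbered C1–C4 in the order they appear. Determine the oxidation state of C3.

C3 has a triple bond to C (3×0 = 0), one bond to C (0).
Oxidation state = 0 + 0 = 0.

0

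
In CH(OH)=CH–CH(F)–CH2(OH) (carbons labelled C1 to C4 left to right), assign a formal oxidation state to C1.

C1 has a double bond to C (2×0 = 0), one bond to H (-1), one bond to O (+1).
Oxidation state = 0 − 1 + 1 = 0.

0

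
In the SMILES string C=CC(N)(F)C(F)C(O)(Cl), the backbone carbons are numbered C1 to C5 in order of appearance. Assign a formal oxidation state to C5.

Each bond to a more electronegative atom (O, N, halogen) counts +1, each bond to a less electronegative atom (H, metal, B, Si) counts −1, and each C–C bond counts 0.
C5 has one bond to C (0), one bond to O (+1), one bond to Cl (+1), one bond to H (-1).
Oxidation state = 0 + 1 + 1 − 1 = +1.

+1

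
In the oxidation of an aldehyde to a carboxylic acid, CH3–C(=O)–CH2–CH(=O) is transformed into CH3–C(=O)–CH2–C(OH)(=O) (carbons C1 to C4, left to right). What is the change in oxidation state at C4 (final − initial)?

Before: C4 has 1 bond to C, 1 bond to H, 2 bonds to O → oxidation state +1.
After: C4 has 1 bond to C, 3 bonds to O → oxidation state +3.
Δ = +3 − (+1) = +2, so this is an oxidation at C4.

+2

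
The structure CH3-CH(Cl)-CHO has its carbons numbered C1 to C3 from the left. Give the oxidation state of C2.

0

Assign +1 per bond to O/N/halogen, −1 per bond to H or an electropositive element, and 0 per bond to carbon.
C2 has one bond to C (0), one bond to C (0), one bond to Cl (+1), one bond to H (-1).
Oxidation state = 0 + 0 + 1 − 1 = 0.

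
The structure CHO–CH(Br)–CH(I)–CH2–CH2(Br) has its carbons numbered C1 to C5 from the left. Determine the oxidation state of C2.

C2 has one bond to C (0), one bond to C (0), one bond to Br (+1), one bond to H (-1).
Oxidation state = 0 + 0 + 1 − 1 = 0.

0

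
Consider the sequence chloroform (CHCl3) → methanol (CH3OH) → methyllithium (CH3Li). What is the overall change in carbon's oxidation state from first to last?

Carbon oxidation states along the series — chloroform: +2, methanol: -2, methyllithium: -4.
Net change = -4 − (+2) = -6.

-6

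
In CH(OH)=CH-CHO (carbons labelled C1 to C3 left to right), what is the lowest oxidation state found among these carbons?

Tallying each carbon's bonds:
C1: 2C, 1H, 1O → 0 − 1 + 1 = 0
C2: 3C, 1H → 0 − 1 = -1
C3: 1C, 1H, 2O → 0 − 1 + 2 = +1
The lowest value is -1.

-1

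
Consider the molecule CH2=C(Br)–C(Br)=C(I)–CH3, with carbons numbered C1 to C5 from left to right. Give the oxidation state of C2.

Count +1 for every bond to an atom more electronegative than carbon and −1 for every bond to one less electronegative; C–C bonds are 0.
C2 has a double bond to C (2×0 = 0), one bond to C (0), one bond to Br (+1).
Oxidation state = 0 + 0 + 1 = +1.

+1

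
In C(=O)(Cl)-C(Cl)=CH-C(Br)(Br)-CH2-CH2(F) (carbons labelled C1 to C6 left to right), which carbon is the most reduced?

Each bond to a more electronegative atom (O, N, halogen) counts +1, each bond to a less electronegative atom (H, metal, B, Si) counts −1, and each C–C bond counts 0. Tallying each carbon:
C1: 1C, 2O, 1Cl → 0 + 2 + 1 = +3
C2: 3C, 1Cl → 0 + 1 = +1
C3: 3C, 1H → 0 − 1 = -1
C4: 2C, 2Br → 0 + 2 = +2
C5: 2C, 2H → 0 − 2 = -2
C6: 1C, 2H, 1F → 0 − 2 + 1 = -1
The most reduced carbon is C5 at -2.

C5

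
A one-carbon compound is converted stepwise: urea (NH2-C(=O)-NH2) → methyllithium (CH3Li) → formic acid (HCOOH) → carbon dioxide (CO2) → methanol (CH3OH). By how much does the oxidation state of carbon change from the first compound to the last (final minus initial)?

Carbon oxidation states along the series — urea: +4, methyllithium: -4, formic acid: +2, carbon dioxide: +4, methanol: -2.
Net change = -2 − (+4) = -6.

-6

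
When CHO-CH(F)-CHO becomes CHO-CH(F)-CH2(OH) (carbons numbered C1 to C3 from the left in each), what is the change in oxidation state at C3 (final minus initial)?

-2

Before: C3 has 1 bond to C, 1 bond to H, 2 bonds to O → oxidation state +1.
After: C3 has 1 bond to C, 2 bonds to H, 1 bond to O → oxidation state -1.
Δ = -1 − (+1) = -2, so this is a reduction at C3.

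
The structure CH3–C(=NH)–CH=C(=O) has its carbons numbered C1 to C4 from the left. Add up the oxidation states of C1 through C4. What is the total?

0

Count +1 for every bond to an atom more electronegative than carbon and −1 for every bond to one less electronegative; C–C bonds are 0. Tallying each carbon:
C1: 1C, 3H → 0 − 3 = -3
C2: 2C, 2N → 0 + 2 = +2
C3: 3C, 1H → 0 − 1 = -1
C4: 2C, 2O → 0 + 2 = +2
Sum = -3 + 2 − 1 + 2 = 0.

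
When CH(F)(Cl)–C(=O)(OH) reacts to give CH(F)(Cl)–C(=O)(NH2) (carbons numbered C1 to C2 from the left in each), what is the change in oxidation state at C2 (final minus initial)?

Before: C2 has 1 bond to C, 3 bonds to O → oxidation state +3.
After: C2 has 1 bond to C, 2 bonds to O, 1 bond to N → oxidation state +3.
Δ = +3 − (+3) = 0, so no net redox change at C2.

0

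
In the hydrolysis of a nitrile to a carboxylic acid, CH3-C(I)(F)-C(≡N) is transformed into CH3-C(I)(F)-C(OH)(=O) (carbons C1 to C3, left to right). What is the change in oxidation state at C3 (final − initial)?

Before: C3 has 1 bond to C, 3 bonds to N → oxidation state +3.
After: C3 has 1 bond to C, 3 bonds to O → oxidation state +3.
Δ = +3 − (+3) = 0, so no net redox change at C3.

0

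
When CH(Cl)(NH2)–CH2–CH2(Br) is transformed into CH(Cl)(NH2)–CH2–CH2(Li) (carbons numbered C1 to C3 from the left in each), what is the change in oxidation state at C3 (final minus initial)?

Before: C3 has 1 bond to C, 2 bonds to H, 1 bond to Br → oxidation state -1.
After: C3 has 1 bond to C, 2 bonds to H, 1 bond to Li → oxidation state -3.
Δ = -3 − (-1) = -2, so this is a reduction at C3.

-2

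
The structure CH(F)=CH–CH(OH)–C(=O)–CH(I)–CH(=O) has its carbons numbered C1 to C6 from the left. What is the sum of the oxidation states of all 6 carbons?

+2

Bonds to more-electronegative neighbours contribute +1 each, bonds to H or metals contribute −1 each, and C–C bonds contribute 0. Tallying each carbon:
C1: 2C, 1H, 1F → 0 − 1 + 1 = 0
C2: 3C, 1H → 0 − 1 = -1
C3: 2C, 1H, 1O → 0 − 1 + 1 = 0
C4: 2C, 2O → 0 + 2 = +2
C5: 2C, 1H, 1I → 0 − 1 + 1 = 0
C6: 1C, 1H, 2O → 0 − 1 + 2 = +1
Sum = 0 − 1 + 0 + 2 + 0 + 1 = +2.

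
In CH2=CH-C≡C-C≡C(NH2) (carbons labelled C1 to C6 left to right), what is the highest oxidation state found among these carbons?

+1

Each bond to a more electronegative atom (O, N, halogen) counts +1, each bond to a less electronegative atom (H, metal, B, Si) counts −1, and each C–C bond counts 0. Tallying each carbon:
C1: 2C, 2H → 0 − 2 = -2
C2: 3C, 1H → 0 − 1 = -1
C3: 4C → 0 = 0
C4: 4C → 0 = 0
C5: 4C → 0 = 0
C6: 3C, 1N → 0 + 1 = +1
The highest value is +1.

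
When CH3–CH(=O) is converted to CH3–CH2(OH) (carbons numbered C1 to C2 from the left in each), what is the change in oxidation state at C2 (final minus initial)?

-2

Before: C2 has 1 bond to C, 1 bond to H, 2 bonds to O → oxidation state +1.
After: C2 has 1 bond to C, 2 bonds to H, 1 bond to O → oxidation state -1.
Δ = -1 − (+1) = -2, so this is a reduction at C2.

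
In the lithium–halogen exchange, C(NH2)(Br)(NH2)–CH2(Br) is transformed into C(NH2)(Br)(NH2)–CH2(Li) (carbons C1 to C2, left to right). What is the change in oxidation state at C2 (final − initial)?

-2

Before: C2 has 1 bond to C, 2 bonds to H, 1 bond to Br → oxidation state -1.
After: C2 has 1 bond to C, 2 bonds to H, 1 bond to Li → oxidation state -3.
Δ = -3 − (-1) = -2, so this is a reduction at C2.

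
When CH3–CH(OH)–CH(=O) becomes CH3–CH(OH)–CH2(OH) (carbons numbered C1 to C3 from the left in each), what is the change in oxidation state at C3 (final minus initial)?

Before: C3 has 1 bond to C, 1 bond to H, 2 bonds to O → oxidation state +1.
After: C3 has 1 bond to C, 2 bonds to H, 1 bond to O → oxidation state -1.
Δ = -1 − (+1) = -2, so this is a reduction at C3.

-2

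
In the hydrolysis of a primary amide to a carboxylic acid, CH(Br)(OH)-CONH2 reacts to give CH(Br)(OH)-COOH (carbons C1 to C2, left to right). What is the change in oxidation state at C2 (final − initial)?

0

Before: C2 has 1 bond to C, 2 bonds to O, 1 bond to N → oxidation state +3.
After: C2 has 1 bond to C, 3 bonds to O → oxidation state +3.
Δ = +3 − (+3) = 0, so no net redox change at C2.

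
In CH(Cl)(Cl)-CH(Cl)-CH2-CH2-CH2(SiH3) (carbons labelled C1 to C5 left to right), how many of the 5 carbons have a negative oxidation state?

3

Tallying each carbon's bonds:
C1: 1C, 1H, 2Cl → 0 − 1 + 2 = +1
C2: 2C, 1H, 1Cl → 0 − 1 + 1 = 0
C3: 2C, 2H → 0 − 2 = -2
C4: 2C, 2H → 0 − 2 = -2
C5: 1C, 2H, 1Si → 0 − 2 − 1 = -3
3 carbons (C3, C4, C5) meet the condition.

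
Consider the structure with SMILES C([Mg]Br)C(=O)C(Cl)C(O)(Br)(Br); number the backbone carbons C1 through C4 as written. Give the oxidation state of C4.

+3

C4 has one bond to C (0), one bond to O (+1), one bond to Br (+1), one bond to Br (+1).
Oxidation state = 0 + 1 + 1 + 1 = +3.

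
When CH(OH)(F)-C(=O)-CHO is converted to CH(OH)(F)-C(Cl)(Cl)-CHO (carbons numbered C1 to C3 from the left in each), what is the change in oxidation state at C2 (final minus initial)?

Before: C2 has 2 bonds to C, 2 bonds to O → oxidation state +2.
After: C2 has 2 bonds to C, 2 bonds to Cl → oxidation state +2.
Δ = +2 − (+2) = 0, so no net redox change at C2.

0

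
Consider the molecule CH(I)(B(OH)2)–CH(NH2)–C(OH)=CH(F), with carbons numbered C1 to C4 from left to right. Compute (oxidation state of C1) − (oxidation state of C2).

-1

C1: 1C, 1H, 1I, 1B → 0 − 1 + 1 − 1 = -1
C2: 2C, 1H, 1N → 0 − 1 + 1 = 0
Difference: -1 − (0) = -1.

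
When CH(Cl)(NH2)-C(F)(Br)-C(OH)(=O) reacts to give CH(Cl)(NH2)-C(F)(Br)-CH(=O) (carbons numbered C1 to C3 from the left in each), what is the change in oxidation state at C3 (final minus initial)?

Before: C3 has 1 bond to C, 3 bonds to O → oxidation state +3.
After: C3 has 1 bond to C, 1 bond to H, 2 bonds to O → oxidation state +1.
Δ = +1 − (+3) = -2, so this is a reduction at C3.

-2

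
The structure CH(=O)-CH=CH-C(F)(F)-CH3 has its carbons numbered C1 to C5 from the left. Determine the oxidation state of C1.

C1 has one bond to C (0), one bond to H (-1), a double bond to O (2×+1 = +2).
Oxidation state = 0 − 1 + 2 = +1.

+1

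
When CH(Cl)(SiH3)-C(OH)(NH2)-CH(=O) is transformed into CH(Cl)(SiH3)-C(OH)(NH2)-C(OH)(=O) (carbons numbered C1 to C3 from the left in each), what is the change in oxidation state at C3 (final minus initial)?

Before: C3 has 1 bond to C, 1 bond to H, 2 bonds to O → oxidation state +1.
After: C3 has 1 bond to C, 3 bonds to O → oxidation state +3.
Δ = +3 − (+1) = +2, so this is an oxidation at C3.

+2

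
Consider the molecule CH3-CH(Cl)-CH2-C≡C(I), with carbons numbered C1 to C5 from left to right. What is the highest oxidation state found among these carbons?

+1

Tallying each carbon's bonds:
C1: 1C, 3H → 0 − 3 = -3
C2: 2C, 1H, 1Cl → 0 − 1 + 1 = 0
C3: 2C, 2H → 0 − 2 = -2
C4: 4C → 0 = 0
C5: 3C, 1I → 0 + 1 = +1
The highest value is +1.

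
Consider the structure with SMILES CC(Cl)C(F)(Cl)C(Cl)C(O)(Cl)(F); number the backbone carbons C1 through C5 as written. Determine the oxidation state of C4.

Count +1 for every bond to an atom more electronegative than carbon and −1 for every bond to one less electronegative; C–C bonds are 0.
C4 has one bond to C (0), one bond to C (0), one bond to Cl (+1), one bond to H (-1).
Oxidation state = 0 + 0 + 1 − 1 = 0.

0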